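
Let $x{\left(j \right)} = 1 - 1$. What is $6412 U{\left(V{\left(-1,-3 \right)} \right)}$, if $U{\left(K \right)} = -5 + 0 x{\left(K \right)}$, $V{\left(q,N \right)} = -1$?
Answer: $-32060$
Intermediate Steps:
$x{\left(j \right)} = 0$ ($x{\left(j \right)} = 1 - 1 = 0$)
$U{\left(K \right)} = -5$ ($U{\left(K \right)} = -5 + 0 \cdot 0 = -5 + 0 = -5$)
$6412 U{\left(V{\left(-1,-3 \right)} \right)} = 6412 \left(-5\right) = -32060$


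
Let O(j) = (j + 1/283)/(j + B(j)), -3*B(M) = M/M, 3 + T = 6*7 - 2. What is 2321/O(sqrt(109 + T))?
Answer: 6262998005/2698383 - 14450546*sqrt(146)/2698383 ≈ 2256.3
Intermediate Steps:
T = 37 (T = -3 + (6*7 - 2) = -3 + (42 - 2) = -3 + 40 = 37)
B(M) = -1/3 (B(M) = -M/(3*M) = -1/3*1 = -1/3)
O(j) = (1/283 + j)/(-1/3 + j) (O(j) = (j + 1/283)/(j - 1/3) = (j + 1/283)/(-1/3 + j) = (1/283 + j)/(-1/3 + j))
2321/O(sqrt(109 + T)) = 2321/((3*(1 + 283*sqrt(109 + 37))/(283*(-1 + 3*sqrt(109 + 37))))) = 2321/((3*(1 + 283*sqrt(146))/(283*(-1 + 3*sqrt(146))))) = 2321*(283*(-1 + 3*sqrt(146))/(3*(1 + 283*sqrt(146)))) = 656843*(-1 + 3*sqrt(146))/(3*(1 + 283*sqrt(146)))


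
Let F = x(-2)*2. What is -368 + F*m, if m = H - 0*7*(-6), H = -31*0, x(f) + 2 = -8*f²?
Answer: -368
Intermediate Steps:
x(f) = -2 - 8*f²
F = -68 (F = (-2 - 8*(-2)²)*2 = (-2 - 8*4)*2 = (-2 - 32)*2 = -34*2 = -68)
H = 0
m = 0 (m = 0 - 0*7*(-6) = 0 - 0*(-6) = 0 - 1*0 = 0 + 0 = 0)
-368 + F*m = -368 - 68*0 = -368 + 0 = -368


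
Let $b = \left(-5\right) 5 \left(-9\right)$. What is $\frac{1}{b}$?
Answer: $\frac{1}{225} \approx 0.0044444$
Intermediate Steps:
$b = 225$ ($b = \left(-25\right) \left(-9\right) = 225$)
$\frac{1}{b} = \frac{1}{225}$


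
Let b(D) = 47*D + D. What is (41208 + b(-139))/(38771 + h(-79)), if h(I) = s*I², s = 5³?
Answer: 4317/102362 ≈ 0.042174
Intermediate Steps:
s = 125
h(I) = 125*I²
b(D) = 48*D
(41208 + b(-139))/(38771 + h(-79)) = (41208 + 48*(-139))/(38771 + 125*(-79)²) = (41208 - 6672)/(38771 + 125*6241) = 34536/(38771 + 780125) = 34536/818896 = 34536*(1/818896) = 4317/102362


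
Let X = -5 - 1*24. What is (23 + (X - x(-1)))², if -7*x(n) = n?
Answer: 1849/49 ≈ 37.735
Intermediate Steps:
X = -29 (X = -5 - 24 = -29)
x(n) = -n/7
(23 + (X - x(-1)))² = (23 + (-29 - (-1)*(-1)/7))² = (23 + (-29 - 1*⅐))² = (23 + (-29 - ⅐))² = (23 - 204/7)² = (-43/7)² = 1849/49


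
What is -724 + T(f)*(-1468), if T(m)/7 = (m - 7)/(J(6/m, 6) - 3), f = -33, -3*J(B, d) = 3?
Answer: -103484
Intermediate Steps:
J(B, d) = -1 (J(B, d) = -⅓*3 = -1)
T(m) = 49/4 - 7*m/4 (T(m) = 7*((m - 7)/(-1 - 3)) = 7*((-7 + m)/(-4)) = 7*((-7 + m)*(-¼)) = 7*(7/4 - m/4) = 49/4 - 7*m/4)
-724 + T(f)*(-1468) = -724 + (49/4 - 7/4*(-33))*(-1468) = -724 + (49/4 + 231/4)*(-1468) = -724 + 70*(-1468) = -724 - 102760 = -103484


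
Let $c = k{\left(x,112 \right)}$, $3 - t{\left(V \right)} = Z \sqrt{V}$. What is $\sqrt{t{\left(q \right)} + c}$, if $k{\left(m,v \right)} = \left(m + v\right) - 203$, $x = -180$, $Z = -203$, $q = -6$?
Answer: $\sqrt{-268 + 203 i \sqrt{6}} \approx 12.183 + 20.407 i$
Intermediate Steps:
$t{\left(V \right)} = 3 + 203 \sqrt{V}$ ($t{\left(V \right)} = 3 - - 203 \sqrt{V} = 3 + 203 \sqrt{V}$)
$k{\left(m,v \right)} = -203 + m + v$
$c = -271$ ($c = -203 - 180 + 112 = -271$)
$\sqrt{t{\left(q \right)} + c} = \sqrt{\left(3 + 203 \sqrt{-6}\right) - 271} = \sqrt{\left(3 + 203 i \sqrt{6}\right) - 271} = \sqrt{-268 + 203 i \sqrt{6}}$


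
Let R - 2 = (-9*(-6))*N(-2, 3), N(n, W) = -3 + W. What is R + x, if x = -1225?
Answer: -1223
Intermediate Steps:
R = 2 (R = 2 + (-9*(-6))*(-3 + 3) = 2 + 54*0 = 2 + 0 = 2)
R + x = 2 - 1225 = -1223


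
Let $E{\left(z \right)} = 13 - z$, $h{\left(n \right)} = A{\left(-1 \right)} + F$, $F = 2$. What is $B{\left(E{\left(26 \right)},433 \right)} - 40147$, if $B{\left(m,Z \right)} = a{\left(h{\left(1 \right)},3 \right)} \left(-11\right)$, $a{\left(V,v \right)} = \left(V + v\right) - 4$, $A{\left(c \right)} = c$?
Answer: $-40147$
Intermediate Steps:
$h{\left(n \right)} = 1$ ($h{\left(n \right)} = -1 + 2 = 1$)
$a{\left(V,v \right)} = -4 + V + v$
$B{\left(m,Z \right)} = 0$ ($B{\left(m,Z \right)} = \left(-4 + 1 + 3\right) \left(-11\right) = 0 \left(-11\right) = 0$)
$B{\left(E{\left(26 \right)},433 \right)} - 40147 = 0 - 40147 = -40147$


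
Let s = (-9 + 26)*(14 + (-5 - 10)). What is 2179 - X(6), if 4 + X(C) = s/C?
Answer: 13115/6 ≈ 2185.8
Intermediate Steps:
s = -17 (s = 17*(14 - 15) = 17*(-1) = -17)
X(C) = -4 - 17/C
2179 - X(6) = 2179 - (-4 - 17/6) = 2179 - 1*(-41/6) = 2179 + 41/6 = 13115/6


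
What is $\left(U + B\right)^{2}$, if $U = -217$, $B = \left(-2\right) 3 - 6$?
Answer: $52441$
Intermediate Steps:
$B = -12$ ($B = -6 - 6 = -12$)
$\left(U + B\right)^{2} = \left(-217 - 12\right)^{2} = \left(-229\right)^{2} = 52441$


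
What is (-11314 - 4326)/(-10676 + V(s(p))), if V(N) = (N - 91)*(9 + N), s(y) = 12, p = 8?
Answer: 3128/2467 ≈ 1.2679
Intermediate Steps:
V(N) = (-91 + N)*(9 + N)
(-11314 - 4326)/(-10676 + V(s(p))) = (-11314 - 4326)/(-10676 + (-819 + 12**2 - 82*12)) = -15640/(-10676 + (-819 + 144 - 984)) = -15640/(-10676 - 1659) = -15640/(-12335) = -15640*(-1/12335) = 3128/2467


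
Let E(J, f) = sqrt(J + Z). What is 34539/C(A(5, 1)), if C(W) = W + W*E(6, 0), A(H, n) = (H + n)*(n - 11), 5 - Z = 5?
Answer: 11513/100 - 11513*sqrt(6)/100 ≈ -166.88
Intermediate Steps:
Z = 0 (Z = 5 - 1*5 = 5 - 5 = 0)
E(J, f) = sqrt(J) (E(J, f) = sqrt(J + 0) = sqrt(J))
A(H, n) = (-11 + n)*(H + n) (A(H, n) = (H + n)*(-11 + n) = (-11 + n)*(H + n))
C(W) = W + W*sqrt(6)
34539/C(A(5, 1)) = 34539/(((1**2 - 11*5 - 11*1 + 5*1)*(1 + sqrt(6)))) = 34539/(((1 - 55 - 11 + 5)*(1 + sqrt(6)))) = 34539/((-60*(1 + sqrt(6)))) = 34539/(-60 - 60*sqrt(6))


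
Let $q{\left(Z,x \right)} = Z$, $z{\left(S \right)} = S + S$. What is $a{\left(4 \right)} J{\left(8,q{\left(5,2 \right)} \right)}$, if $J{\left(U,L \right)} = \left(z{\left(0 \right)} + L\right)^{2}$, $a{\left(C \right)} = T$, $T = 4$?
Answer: $100$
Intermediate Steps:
$z{\left(S \right)} = 2 S$
$a{\left(C \right)} = 4$
$J{\left(U,L \right)} = L^{2}$ ($J{\left(U,L \right)} = \left(2 \cdot 0 + L\right)^{2} = \left(0 + L\right)^{2} = L^{2}$)
$a{\left(4 \right)} J{\left(8,q{\left(5,2 \right)} \right)} = 4 \cdot 5^{2} = 4 \cdot 25 = 100$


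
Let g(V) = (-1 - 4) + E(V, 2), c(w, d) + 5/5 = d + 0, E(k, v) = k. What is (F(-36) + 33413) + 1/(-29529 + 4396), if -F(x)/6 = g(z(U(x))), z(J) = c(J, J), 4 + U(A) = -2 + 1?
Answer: 841427706/25133 ≈ 33479.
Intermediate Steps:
U(A) = -5 (U(A) = -4 + (-2 + 1) = -4 - 1 = -5)
c(w, d) = -1 + d (c(w, d) = -1 + (d + 0) = -1 + d)
z(J) = -1 + J
g(V) = -5 + V (g(V) = (-1 - 4) + V = -5 + V)
F(x) = 66 (F(x) = -6*(-5 + (-1 - 5)) = -6*(-5 - 6) = -6*(-11) = 66)
(F(-36) + 33413) + 1/(-29529 + 4396) = (66 + 33413) + 1/(-29529 + 4396) = 33479 + 1/(-25133) = 33479 - 1/25133 = 841427706/25133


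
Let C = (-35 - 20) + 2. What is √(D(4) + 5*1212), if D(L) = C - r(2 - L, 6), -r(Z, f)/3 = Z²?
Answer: √6019 ≈ 77.582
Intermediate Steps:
C = -53 (C = -55 + 2 = -53)
r(Z, f) = -3*Z²
D(L) = -53 + 3*(2 - L)² (D(L) = -53 - (-3)*(2 - L)² = -53 + 3*(2 - L)²)
√(D(4) + 5*1212) = √((-53 + 3*(-2 + 4)²) + 5*1212) = √((-53 + 3*2²) + 6060) = √((-53 + 3*4) + 6060) = √((-53 + 12) + 6060) = √(-41 + 6060) = √6019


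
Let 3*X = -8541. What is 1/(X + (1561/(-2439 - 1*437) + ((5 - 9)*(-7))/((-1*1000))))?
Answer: -359500/1023701691 ≈ -0.00035118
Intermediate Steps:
X = -2847 (X = (⅓)*(-8541) = -2847)
1/(X + (1561/(-2439 - 1*437) + ((5 - 9)*(-7))/((-1*1000)))) = 1/(-2847 + (1561/(-2439 - 1*437) + ((5 - 9)*(-7))/((-1*1000)))) = 1/(-2847 + (1561/(-2439 - 437) - 4*(-7)/(-1000))) = 1/(-2847 + (1561/(-2876) + 28*(-1/1000))) = 1/(-2847 + (1561*(-1/2876) - 7/250)) = 1/(-2847 + (-1561/2876 - 7/250)) = 1/(-2847 - 205191/359500) = 1/(-1023701691/359500) = -359500/1023701691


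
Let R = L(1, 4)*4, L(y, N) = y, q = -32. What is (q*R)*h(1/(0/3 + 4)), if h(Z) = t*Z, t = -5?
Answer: 160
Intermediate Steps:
h(Z) = -5*Z
R = 4 (R = 1*4 = 4)
(q*R)*h(1/(0/3 + 4)) = (-32*4)*(-5/(0/3 + 4)) = -(-640)/(0*(⅓) + 4) = -(-640)/(0 + 4) = -(-640)/4 = -128*(-5/4) = 160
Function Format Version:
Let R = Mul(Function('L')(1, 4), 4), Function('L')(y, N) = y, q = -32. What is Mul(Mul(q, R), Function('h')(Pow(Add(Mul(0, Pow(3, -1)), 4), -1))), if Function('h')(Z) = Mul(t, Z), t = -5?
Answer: 160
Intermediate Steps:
Function('h')(Z) = Mul(-5, Z)
R = 4 (R = Mul(1, 4) = 4)
Mul(Mul(q, R), Function('h')(Pow(Add(Mul(0, Pow(3, -1)), 4), -1))) = Mul(Mul(-32, 4), Mul(-5, Pow(Add(Mul(0, Pow(3, -1)), 4), -1))) = Mul(-128, Mul(-5, Pow(Add(Mul(0, Rational(1, 3)), 4), -1))) = Mul(-128, Mul(-5, Pow(Add(0, 4), -1))) = Mul(-128, Mul(-5, Pow(4, -1))) = Mul(-128, Mul(-5, Rational(1, 4))) = Mul(-128, Rational(-5, 4)) = 160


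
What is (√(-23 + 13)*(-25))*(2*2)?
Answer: -100*I*√10 ≈ -316.23*I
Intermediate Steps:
(√(-23 + 13)*(-25))*(2*2) = (√(-10)*(-25))*4 = ((I*√10)*(-25))*4 = -25*I*√10*4 = -100*I*√10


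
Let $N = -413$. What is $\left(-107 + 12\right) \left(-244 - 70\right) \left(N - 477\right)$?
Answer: $-26548700$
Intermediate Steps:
$\left(-107 + 12\right) \left(-244 - 70\right) \left(N - 477\right) = \left(-107 + 12\right) \left(-244 - 70\right) \left(-413 - 477\right) = \left(-95\right) \left(-314\right) \left(-890\right) = 29830 \left(-890\right) = -26548700$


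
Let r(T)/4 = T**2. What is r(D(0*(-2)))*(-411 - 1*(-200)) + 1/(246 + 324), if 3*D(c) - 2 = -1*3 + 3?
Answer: -641437/1710 ≈ -375.11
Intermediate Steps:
D(c) = 2/3 (D(c) = 2/3 + (-1*3 + 3)/3 = 2/3 + (-3 + 3)/3 = 2/3 + (1/3)*0 = 2/3 + 0 = 2/3)
r(T) = 4*T**2
r(D(0*(-2)))*(-411 - 1*(-200)) + 1/(246 + 324) = (4*(2/3)**2)*(-411 - 1*(-200)) + 1/(246 + 324) = (4*(4/9))*(-411 + 200) + 1/570 = (16/9)*(-211) + 1/570 = -3376/9 + 1/570 = -641437/1710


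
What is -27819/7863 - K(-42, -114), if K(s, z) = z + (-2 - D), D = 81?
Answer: 507064/2621 ≈ 193.46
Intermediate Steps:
K(s, z) = -83 + z (K(s, z) = z + (-2 - 1*81) = z + (-2 - 81) = z - 83 = -83 + z)
-27819/7863 - K(-42, -114) = -27819/7863 - (-83 - 114) = -27819*1/7863 - 1*(-197) = -9273/2621 + 197 = 507064/2621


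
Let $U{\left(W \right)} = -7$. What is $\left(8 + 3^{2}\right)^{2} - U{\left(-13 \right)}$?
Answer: $296$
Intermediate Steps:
$\left(8 + 3^{2}\right)^{2} - U{\left(-13 \right)} = \left(8 + 3^{2}\right)^{2} - -7 = \left(8 + 9\right)^{2} + 7 = 17^{2} + 7 = 289 + 7 = 296$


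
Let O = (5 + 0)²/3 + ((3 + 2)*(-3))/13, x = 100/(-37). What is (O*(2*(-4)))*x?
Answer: 224000/1443 ≈ 155.23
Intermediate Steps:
x = -100/37 (x = 100*(-1/37) = -100/37 ≈ -2.7027)
O = 280/39 (O = 5²*(⅓) + (5*(-3))*(1/13) = 25*(⅓) - 15*1/13 = 25/3 - 15/13 = 280/39 ≈ 7.1795)
(O*(2*(-4)))*x = (280*(2*(-4))/39)*(-100/37) = ((280/39)*(-8))*(-100/37) = -2240/39*(-100/37) = 224000/1443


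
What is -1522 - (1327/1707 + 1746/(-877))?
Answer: -2276676715/1497039 ≈ -1520.8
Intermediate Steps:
-1522 - (1327/1707 + 1746/(-877)) = -1522 - (1327*(1/1707) + 1746*(-1/877)) = -1522 - (1327/1707 - 1746/877) = -1522 - 1*(-1816643/1497039) = -1522 + 1816643/1497039 = -2276676715/1497039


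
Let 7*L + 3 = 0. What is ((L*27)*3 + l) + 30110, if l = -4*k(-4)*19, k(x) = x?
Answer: 212655/7 ≈ 30379.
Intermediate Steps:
L = -3/7 (L = -3/7 + (1/7)*0 = -3/7 + 0 = -3/7 ≈ -0.42857)
l = 304 (l = -4*(-4)*19 = 16*19 = 304)
((L*27)*3 + l) + 30110 = (-3/7*27*3 + 304) + 30110 = (-81/7*3 + 304) + 30110 = (-243/7 + 304) + 30110 = 1885/7 + 30110 = 212655/7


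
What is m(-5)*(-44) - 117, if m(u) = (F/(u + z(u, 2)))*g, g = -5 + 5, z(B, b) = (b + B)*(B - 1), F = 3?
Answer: -117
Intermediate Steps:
z(B, b) = (-1 + B)*(B + b) (z(B, b) = (B + b)*(-1 + B) = (-1 + B)*(B + b))
g = 0
m(u) = 0 (m(u) = (3/(u + (u**2 - u - 1*2 + u*2)))*0 = (3/(u + (u**2 - u - 2 + 2*u)))*0 = (3/(u + (-2 + u + u**2)))*0 = (3/(-2 + u**2 + 2*u))*0 = 0)
m(-5)*(-44) - 117 = 0*(-44) - 117 = 0 - 117 = -117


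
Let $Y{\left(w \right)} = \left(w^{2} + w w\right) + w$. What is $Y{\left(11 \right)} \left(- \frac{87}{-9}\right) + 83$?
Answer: $\frac{7586}{3} \approx 2528.7$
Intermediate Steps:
$Y{\left(w \right)} = w + 2 w^{2}$ ($Y{\left(w \right)} = \left(w^{2} + w^{2}\right) + w = 2 w^{2} + w = w + 2 w^{2}$)
$Y{\left(11 \right)} \left(- \frac{87}{-9}\right) + 83 = 11 \left(1 + 2 \cdot 11\right) \left(- \frac{87}{-9}\right) + 83 = 11 \left(1 + 22\right) \left(\left(-87\right) \left(- \frac{1}{9}\right)\right) + 83 = 11 \cdot 23 \cdot \frac{29}{3} + 83 = 253 \cdot \frac{29}{3} + 83 = \frac{7337}{3} + 83 = \frac{7586}{3}$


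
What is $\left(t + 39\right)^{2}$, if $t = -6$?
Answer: $1089$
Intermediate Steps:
$\left(t + 39\right)^{2} = \left(-6 + 39\right)^{2} = 33^{2} = 1089$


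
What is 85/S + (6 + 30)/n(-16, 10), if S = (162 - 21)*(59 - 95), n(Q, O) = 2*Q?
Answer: -11591/10152 ≈ -1.1417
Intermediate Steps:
S = -5076 (S = 141*(-36) = -5076)
85/S + (6 + 30)/n(-16, 10) = 85/(-5076) + (6 + 30)/((2*(-16))) = 85*(-1/5076) + 36/(-32) = -85/5076 + 36*(-1/32) = -85/5076 - 9/8 = -11591/10152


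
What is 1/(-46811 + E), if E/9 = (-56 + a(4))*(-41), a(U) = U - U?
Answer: -1/26147 ≈ -3.8245e-5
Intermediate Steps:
a(U) = 0
E = 20664 (E = 9*((-56 + 0)*(-41)) = 9*(-56*(-41)) = 9*2296 = 20664)
1/(-46811 + E) = 1/(-46811 + 20664) = 1/(-26147) = -1/26147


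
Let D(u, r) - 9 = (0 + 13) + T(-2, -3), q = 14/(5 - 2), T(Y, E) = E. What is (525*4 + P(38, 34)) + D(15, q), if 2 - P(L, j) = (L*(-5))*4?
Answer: 2881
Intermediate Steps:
P(L, j) = 2 + 20*L (P(L, j) = 2 - L*(-5)*4 = 2 - (-5*L)*4 = 2 - (-20)*L = 2 + 20*L)
q = 14/3 ≈ 4.6667
D(u, r) = 19 (D(u, r) = 9 + ((0 + 13) - 3) = 9 + (13 - 3) = 9 + 10 = 19)
(525*4 + P(38, 34)) + D(15, q) = (525*4 + (2 + 20*38)) + 19 = (2100 + (2 + 760)) + 19 = (2100 + 762) + 19 = 2862 + 19 = 2881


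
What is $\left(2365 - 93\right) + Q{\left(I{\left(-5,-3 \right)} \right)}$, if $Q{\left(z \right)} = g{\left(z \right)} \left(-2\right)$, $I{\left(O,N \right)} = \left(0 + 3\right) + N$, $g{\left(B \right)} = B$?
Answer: $2272$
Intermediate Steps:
$I{\left(O,N \right)} = 3 + N$
$Q{\left(z \right)} = - 2 z$ ($Q{\left(z \right)} = z \left(-2\right) = - 2 z$)
$\left(2365 - 93\right) + Q{\left(I{\left(-5,-3 \right)} \right)} = \left(2365 - 93\right) - 2 \left(3 - 3\right) = 2272 - 0 = 2272 + 0 = 2272$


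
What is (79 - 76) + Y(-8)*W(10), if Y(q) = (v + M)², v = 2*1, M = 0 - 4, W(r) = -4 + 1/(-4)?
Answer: -14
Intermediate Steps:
W(r) = -17/4 (W(r) = -4 - ¼ = -17/4)
M = -4
v = 2
Y(q) = 4 (Y(q) = (2 - 4)² = (-2)² = 4)
(79 - 76) + Y(-8)*W(10) = (79 - 76) + 4*(-17/4) = 3 - 17 = -14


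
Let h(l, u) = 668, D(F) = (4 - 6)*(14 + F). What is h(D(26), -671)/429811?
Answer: 668/429811 ≈ 0.0015542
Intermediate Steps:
D(F) = -28 - 2*F (D(F) = -2*(14 + F) = -28 - 2*F)
h(D(26), -671)/429811 = 668/429811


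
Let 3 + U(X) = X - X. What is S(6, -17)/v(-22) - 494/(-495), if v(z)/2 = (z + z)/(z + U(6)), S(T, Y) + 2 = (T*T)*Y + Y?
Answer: -705923/3960 ≈ -178.26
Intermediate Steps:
U(X) = -3 (U(X) = -3 + (X - X) = -3 + 0 = -3)
S(T, Y) = -2 + Y + Y*T² (S(T, Y) = -2 + ((T*T)*Y + Y) = -2 + (T²*Y + Y) = -2 + (Y*T² + Y) = -2 + (Y + Y*T²) = -2 + Y + Y*T²)
v(z) = 4*z/(-3 + z) (v(z) = 2*((z + z)/(z - 3)) = 2*((2*z)/(-3 + z)) = 2*(2*z/(-3 + z)) = 4*z/(-3 + z))
S(6, -17)/v(-22) - 494/(-495) = (-2 - 17 - 17*6²)/((4*(-22)/(-3 - 22))) - 494/(-495) = (-2 - 17 - 17*36)/((4*(-22)/(-25))) - 494*(-1/495) = (-2 - 17 - 612)/((4*(-22)*(-1/25))) + 494/495 = -631/88/25 + 494/495 = -631*25/88 + 494/495 = -15775/88 + 494/495 = -705923/3960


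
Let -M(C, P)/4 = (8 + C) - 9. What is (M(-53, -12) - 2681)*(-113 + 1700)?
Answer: -3911955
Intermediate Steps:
M(C, P) = 4 - 4*C (M(C, P) = -4*((8 + C) - 9) = -4*(-1 + C) = 4 - 4*C)
(M(-53, -12) - 2681)*(-113 + 1700) = ((4 - 4*(-53)) - 2681)*(-113 + 1700) = ((4 + 212) - 2681)*1587 = (216 - 2681)*1587 = -2465*1587 = -3911955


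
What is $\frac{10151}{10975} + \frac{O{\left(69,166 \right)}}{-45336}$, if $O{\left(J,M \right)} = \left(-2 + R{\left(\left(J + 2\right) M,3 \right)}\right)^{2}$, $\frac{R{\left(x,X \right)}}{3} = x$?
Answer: $- \frac{1714850340233}{62195325} \approx -27572.0$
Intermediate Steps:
$R{\left(x,X \right)} = 3 x$
$O{\left(J,M \right)} = \left(-2 + 3 M \left(2 + J\right)\right)^{2}$ ($O{\left(J,M \right)} = \left(-2 + 3 \left(J + 2\right) M\right)^{2} = \left(-2 + 3 \left(2 + J\right) M\right)^{2} = \left(-2 + 3 M \left(2 + J\right)\right)^{2}$)
$\frac{10151}{10975} + \frac{O{\left(69,166 \right)}}{-45336} = \frac{10151}{10975} + \frac{\left(-2 + 3 \cdot 166 \left(2 + 69\right)\right)^{2}}{-45336} = 10151 \cdot \frac{1}{10975} + \left(-2 + 3 \cdot 166 \cdot 71\right)^{2} \left(- \frac{1}{45336}\right) = \frac{10151}{10975} + \left(-2 + 35358\right)^{2} \left(- \frac{1}{45336}\right) = \frac{10151}{10975} + 35356^{2} \left(- \frac{1}{45336}\right) = \frac{10151}{10975} + 1250046736 \left(- \frac{1}{45336}\right) = \frac{10151}{10975} - \frac{156255842}{5667} = - \frac{1714850340233}{62195325}$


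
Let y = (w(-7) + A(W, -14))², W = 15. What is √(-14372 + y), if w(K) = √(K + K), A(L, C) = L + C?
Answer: √(-14385 + 2*I*√14) ≈ 0.0312 + 119.94*I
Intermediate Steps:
A(L, C) = C + L
w(K) = √2*√K (w(K) = √(2*K) = √2*√K)
y = (1 + I*√14)² (y = (√2*√(-7) + (-14 + 15))² = (√2*(I*√7) + 1)² = (I*√14 + 1)² = (1 + I*√14)² ≈ -13.0 + 7.4833*I)
√(-14372 + y) = √(-14372 + (1 + I*√14)²)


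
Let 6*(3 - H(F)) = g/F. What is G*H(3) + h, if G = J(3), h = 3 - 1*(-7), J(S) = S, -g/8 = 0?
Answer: 19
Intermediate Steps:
g = 0 (g = -8*0 = 0)
h = 10 (h = 3 + 7 = 10)
G = 3
H(F) = 3 (H(F) = 3 - 0/F = 3 - 1/6*0 = 3 + 0 = 3)
G*H(3) + h = 3*3 + 10 = 9 + 10 = 19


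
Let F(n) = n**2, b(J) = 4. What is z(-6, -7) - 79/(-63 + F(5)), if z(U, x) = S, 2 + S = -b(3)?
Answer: -149/38 ≈ -3.9211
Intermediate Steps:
S = -6 (S = -2 - 1*4 = -2 - 4 = -6)
z(U, x) = -6
z(-6, -7) - 79/(-63 + F(5)) = -6 - 79/(-63 + 5**2) = -6 - 79/(-63 + 25) = -6 - 79/(-38) = -6 - 79*(-1/38) = -6 + 79/38 = -149/38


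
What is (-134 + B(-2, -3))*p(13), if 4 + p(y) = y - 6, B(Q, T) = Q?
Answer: -408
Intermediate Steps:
p(y) = -10 + y (p(y) = -4 + (y - 6) = -4 + (-6 + y) = -10 + y)
(-134 + B(-2, -3))*p(13) = (-134 - 2)*(-10 + 13) = -136*3 = -408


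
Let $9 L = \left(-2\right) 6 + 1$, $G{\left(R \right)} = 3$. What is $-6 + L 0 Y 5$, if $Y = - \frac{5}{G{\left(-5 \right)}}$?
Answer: $-6$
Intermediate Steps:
$L = - \frac{11}{9}$ ($L = \frac{\left(-2\right) 6 + 1}{9} = \frac{-12 + 1}{9} = \frac{1}{9} \left(-11\right) = - \frac{11}{9} \approx -1.2222$)
$Y = - \frac{5}{3} \approx -1.6667$
$-6 + L 0 Y 5 = -6 - \frac{11 \cdot 0 \left(- \frac{5}{3}\right) 5}{9} = -6 - \frac{11 \cdot 0 \cdot 5}{9} = -6 - 0 = -6 + 0 = -6$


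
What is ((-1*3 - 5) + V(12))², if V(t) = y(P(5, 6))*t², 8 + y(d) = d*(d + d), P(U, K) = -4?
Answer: 11888704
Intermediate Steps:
y(d) = -8 + 2*d² (y(d) = -8 + d*(d + d) = -8 + d*(2*d) = -8 + 2*d²)
V(t) = 24*t² (V(t) = (-8 + 2*(-4)²)*t² = (-8 + 2*16)*t² = (-8 + 32)*t² = 24*t²)
((-1*3 - 5) + V(12))² = ((-1*3 - 5) + 24*12²)² = ((-3 - 5) + 24*144)² = (-8 + 3456)² = 3448² = 11888704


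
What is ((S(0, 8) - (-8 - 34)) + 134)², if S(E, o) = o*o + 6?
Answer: 60516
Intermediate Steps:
S(E, o) = 6 + o² (S(E, o) = o² + 6 = 6 + o²)
((S(0, 8) - (-8 - 34)) + 134)² = (((6 + 8²) - (-8 - 34)) + 134)² = (((6 + 64) - 1*(-42)) + 134)² = ((70 + 42) + 134)² = (112 + 134)² = 246² = 60516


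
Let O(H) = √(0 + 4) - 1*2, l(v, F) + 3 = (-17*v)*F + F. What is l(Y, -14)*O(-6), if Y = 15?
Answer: 0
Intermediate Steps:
l(v, F) = -3 + F - 17*F*v (l(v, F) = -3 + ((-17*v)*F + F) = -3 + (-17*F*v + F) = -3 + (F - 17*F*v) = -3 + F - 17*F*v)
O(H) = 0 (O(H) = √4 - 2 = 2 - 2 = 0)
l(Y, -14)*O(-6) = (-3 - 14 - 17*(-14)*15)*0 = (-3 - 14 + 3570)*0 = 3553*0 = 0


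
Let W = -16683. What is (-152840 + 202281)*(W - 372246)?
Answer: -19229038689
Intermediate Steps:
(-152840 + 202281)*(W - 372246) = (-152840 + 202281)*(-16683 - 372246) = 49441*(-388929) = -19229038689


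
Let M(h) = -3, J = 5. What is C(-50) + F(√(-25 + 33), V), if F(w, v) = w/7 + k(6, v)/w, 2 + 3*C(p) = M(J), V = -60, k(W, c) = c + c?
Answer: -5/3 - 208*√2/7 ≈ -43.689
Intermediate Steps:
k(W, c) = 2*c
C(p) = -5/3 (C(p) = -⅔ + (⅓)*(-3) = -⅔ - 1 = -5/3)
F(w, v) = w/7 + 2*v/w (F(w, v) = w/7 + (2*v)/w = w*(⅐) + 2*v/w = w/7 + 2*v/w)
C(-50) + F(√(-25 + 33), V) = -5/3 + (√(-25 + 33)/7 + 2*(-60)/√(-25 + 33)) = -5/3 + (√8/7 + 2*(-60)/√8) = -5/3 + ((2*√2)/7 + 2*(-60)/(2*√2)) = -5/3 + (2*√2/7 + 2*(-60)*(√2/4)) = -5/3 + (2*√2/7 - 30*√2) = -5/3 - 208*√2/7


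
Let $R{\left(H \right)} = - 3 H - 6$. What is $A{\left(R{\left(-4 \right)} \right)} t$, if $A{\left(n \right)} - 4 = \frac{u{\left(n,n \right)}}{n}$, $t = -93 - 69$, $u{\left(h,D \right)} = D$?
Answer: $-810$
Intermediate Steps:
$t = -162$
$R{\left(H \right)} = -6 - 3 H$ ($R{\left(H \right)} = - 3 H - 6 = -6 - 3 H$)
$A{\left(n \right)} = 5$ ($A{\left(n \right)} = 4 + \frac{n}{n} = 4 + 1 = 5$)
$A{\left(R{\left(-4 \right)} \right)} t = 5 \left(-162\right) = -810$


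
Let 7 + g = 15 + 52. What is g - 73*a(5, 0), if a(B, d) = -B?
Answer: 425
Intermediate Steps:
g = 60 (g = -7 + (15 + 52) = -7 + 67 = 60)
g - 73*a(5, 0) = 60 - (-73)*5 = 60 - 73*(-5) = 60 + 365 = 425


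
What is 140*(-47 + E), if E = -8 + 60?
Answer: 700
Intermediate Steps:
E = 52
140*(-47 + E) = 140*(-47 + 52) = 140*5 = 700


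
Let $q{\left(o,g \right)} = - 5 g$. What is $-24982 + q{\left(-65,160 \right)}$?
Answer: $-25782$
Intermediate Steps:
$-24982 + q{\left(-65,160 \right)} = -24982 - 800 = -25782$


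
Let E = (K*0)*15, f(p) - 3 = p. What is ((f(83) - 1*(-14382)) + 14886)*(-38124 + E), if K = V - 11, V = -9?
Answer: -1119091896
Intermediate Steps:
f(p) = 3 + p
K = -20 (K = -9 - 11 = -20)
E = 0 (E = -20*0*15 = 0*15 = 0)
((f(83) - 1*(-14382)) + 14886)*(-38124 + E) = (((3 + 83) - 1*(-14382)) + 14886)*(-38124 + 0) = ((86 + 14382) + 14886)*(-38124) = (14468 + 14886)*(-38124) = 29354*(-38124) = -1119091896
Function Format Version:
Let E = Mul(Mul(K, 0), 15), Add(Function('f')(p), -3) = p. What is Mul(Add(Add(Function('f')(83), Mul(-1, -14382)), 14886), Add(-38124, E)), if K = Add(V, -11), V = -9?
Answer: -1119091896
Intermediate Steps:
Function('f')(p) = Add(3, p)
K = -20 (K = Add(-9, -11) = -20)
E = 0 (E = Mul(Mul(-20, 0), 15) = Mul(0, 15) = 0)
Mul(Add(Add(Function('f')(83), Mul(-1, -14382)), 14886), Add(-38124, E)) = Mul(Add(Add(Add(3, 83), Mul(-1, -14382)), 14886), Add(-38124, 0)) = Mul(Add(Add(86, 14382), 14886), -38124) = Mul(Add(14468, 14886), -38124) = Mul(29354, -38124) = -1119091896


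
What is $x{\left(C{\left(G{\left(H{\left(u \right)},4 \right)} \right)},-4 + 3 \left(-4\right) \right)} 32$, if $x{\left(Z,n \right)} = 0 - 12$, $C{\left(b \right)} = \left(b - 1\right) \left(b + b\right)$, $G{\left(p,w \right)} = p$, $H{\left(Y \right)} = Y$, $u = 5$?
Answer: $-384$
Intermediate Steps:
$C{\left(b \right)} = 2 b \left(-1 + b\right)$ ($C{\left(b \right)} = \left(-1 + b\right) 2 b = 2 b \left(-1 + b\right)$)
$x{\left(Z,n \right)} = -12$ ($x{\left(Z,n \right)} = 0 - 12 = -12$)
$x{\left(C{\left(G{\left(H{\left(u \right)},4 \right)} \right)},-4 + 3 \left(-4\right) \right)} 32 = \left(-12\right) 32 = -384$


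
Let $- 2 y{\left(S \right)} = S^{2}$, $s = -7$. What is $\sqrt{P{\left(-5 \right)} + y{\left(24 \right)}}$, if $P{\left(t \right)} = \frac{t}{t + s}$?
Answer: $\frac{i \sqrt{10353}}{6} \approx 16.958 i$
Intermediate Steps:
$y{\left(S \right)} = - \frac{S^{2}}{2}$
$P{\left(t \right)} = \frac{t}{-7 + t}$ ($P{\left(t \right)} = \frac{t}{t - 7} = \frac{t}{-7 + t}$)
$\sqrt{P{\left(-5 \right)} + y{\left(24 \right)}} = \sqrt{- \frac{5}{-7 - 5} - \frac{24^{2}}{2}} = \sqrt{- \frac{5}{-12} - 288} = \sqrt{\left(-5\right) \left(- \frac{1}{12}\right) - 288} = \sqrt{\frac{5}{12} - 288} = \sqrt{- \frac{3451}{12}} = \frac{i \sqrt{10353}}{6}$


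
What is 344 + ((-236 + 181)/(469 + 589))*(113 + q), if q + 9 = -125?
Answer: 365107/1058 ≈ 345.09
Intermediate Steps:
q = -134 (q = -9 - 125 = -134)
344 + ((-236 + 181)/(469 + 589))*(113 + q) = 344 + ((-236 + 181)/(469 + 589))*(113 - 134) = 344 - 55/1058*(-21) = 344 + 1155/1058 = 365107/1058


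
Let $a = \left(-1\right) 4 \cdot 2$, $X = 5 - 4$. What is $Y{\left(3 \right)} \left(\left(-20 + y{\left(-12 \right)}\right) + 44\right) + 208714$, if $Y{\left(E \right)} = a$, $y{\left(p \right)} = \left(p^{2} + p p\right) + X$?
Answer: $206210$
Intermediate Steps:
$X = 1$
$y{\left(p \right)} = 1 + 2 p^{2}$ ($y{\left(p \right)} = \left(p^{2} + p p\right) + 1 = \left(p^{2} + p^{2}\right) + 1 = 2 p^{2} + 1 = 1 + 2 p^{2}$)
$a = -8$ ($a = \left(-4\right) 2 = -8$)
$Y{\left(E \right)} = -8$
$Y{\left(3 \right)} \left(\left(-20 + y{\left(-12 \right)}\right) + 44\right) + 208714 = - 8 \left(\left(-20 + \left(1 + 2 \left(-12\right)^{2}\right)\right) + 44\right) + 208714 = - 8 \left(\left(-20 + \left(1 + 2 \cdot 144\right)\right) + 44\right) + 208714 = - 8 \left(\left(-20 + \left(1 + 288\right)\right) + 44\right) + 208714 = - 8 \left(\left(-20 + 289\right) + 44\right) + 208714 = - 8 \left(269 + 44\right) + 208714 = \left(-8\right) 313 + 208714 = -2504 + 208714 = 206210$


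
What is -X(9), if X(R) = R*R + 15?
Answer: -96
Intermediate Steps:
X(R) = 15 + R**2 (X(R) = R**2 + 15 = 15 + R**2)
-X(9) = -(15 + 9**2) = -(15 + 81) = -1*96 = -96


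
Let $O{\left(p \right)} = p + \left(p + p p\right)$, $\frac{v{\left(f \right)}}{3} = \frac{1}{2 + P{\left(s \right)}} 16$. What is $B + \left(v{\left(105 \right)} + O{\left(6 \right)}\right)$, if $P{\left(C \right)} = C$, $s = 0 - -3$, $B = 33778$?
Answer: $\frac{169178}{5} \approx 33836.0$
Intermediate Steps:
$s = 3$ ($s = 0 + 3 = 3$)
$v{\left(f \right)} = \frac{48}{5}$ ($v{\left(f \right)} = 3 \frac{1}{2 + 3} \cdot 16 = 3 \cdot \frac{1}{5} \cdot 16 = 3 \cdot \frac{16}{5} = \frac{48}{5}$)
$O{\left(p \right)} = p^{2} + 2 p$ ($O{\left(p \right)} = p + \left(p + p^{2}\right) = p^{2} + 2 p$)
$B + \left(v{\left(105 \right)} + O{\left(6 \right)}\right) = 33778 + \left(\frac{48}{5} + 6 \left(2 + 6\right)\right) = 33778 + \left(\frac{48}{5} + 6 \cdot 8\right) = 33778 + \left(\frac{48}{5} + 48\right) = 33778 + \frac{288}{5} = \frac{169178}{5}$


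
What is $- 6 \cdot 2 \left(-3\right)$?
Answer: $36$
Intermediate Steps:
$- 6 \cdot 2 \left(-3\right) = - 12 \left(-3\right) = \left(-1\right) \left(-36\right) = 36$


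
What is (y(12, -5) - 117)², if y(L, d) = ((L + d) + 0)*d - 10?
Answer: 26244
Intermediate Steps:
y(L, d) = -10 + d*(L + d) (y(L, d) = (L + d)*d - 10 = d*(L + d) - 10 = -10 + d*(L + d))
(y(12, -5) - 117)² = ((-10 + (-5)² + 12*(-5)) - 117)² = ((-10 + 25 - 60) - 117)² = (-45 - 117)² = (-162)² = 26244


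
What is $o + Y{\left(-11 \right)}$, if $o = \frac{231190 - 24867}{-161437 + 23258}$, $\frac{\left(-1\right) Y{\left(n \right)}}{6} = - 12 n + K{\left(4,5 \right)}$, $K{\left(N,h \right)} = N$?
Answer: $- \frac{112960387}{138179} \approx -817.49$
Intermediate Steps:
$Y{\left(n \right)} = -24 + 72 n$ ($Y{\left(n \right)} = - 6 \left(- 12 n + 4\right) = - 6 \left(4 - 12 n\right) = -24 + 72 n$)
$o = - \frac{206323}{138179}$ ($o = \frac{206323}{-138179} = 206323 \left(- \frac{1}{138179}\right) = - \frac{206323}{138179} \approx -1.4932$)
$o + Y{\left(-11 \right)} = - \frac{206323}{138179} + \left(-24 + 72 \left(-11\right)\right) = - \frac{206323}{138179} - 816 = - \frac{112960387}{138179}$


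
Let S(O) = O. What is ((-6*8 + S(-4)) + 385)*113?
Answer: 37629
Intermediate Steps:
((-6*8 + S(-4)) + 385)*113 = ((-6*8 - 4) + 385)*113 = ((-48 - 4) + 385)*113 = (-52 + 385)*113 = 333*113 = 37629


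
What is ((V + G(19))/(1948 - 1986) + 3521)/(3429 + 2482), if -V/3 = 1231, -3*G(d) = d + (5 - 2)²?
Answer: 412501/673854 ≈ 0.61215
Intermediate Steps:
G(d) = -3 - d/3 (G(d) = -(d + (5 - 2)²)/3 = -(d + 3²)/3 = -(d + 9)/3 = -(9 + d)/3 = -3 - d/3)
V = -3693 (V = -3*1231 = -3693)
((V + G(19))/(1948 - 1986) + 3521)/(3429 + 2482) = ((-3693 + (-3 - ⅓*19))/(1948 - 1986) + 3521)/(3429 + 2482) = ((-3693 + (-3 - 19/3))/(-38) + 3521)/5911 = ((-3693 - 28/3)*(-1/38) + 3521)*(1/5911) = (-11107/3*(-1/38) + 3521)*(1/5911) = (11107/114 + 3521)*(1/5911) = (412501/114)*(1/5911) = 412501/673854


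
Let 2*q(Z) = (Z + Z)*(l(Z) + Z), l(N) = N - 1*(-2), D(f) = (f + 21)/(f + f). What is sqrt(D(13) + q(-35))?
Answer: sqrt(402441)/13 ≈ 48.799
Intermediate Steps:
D(f) = (21 + f)/(2*f) (D(f) = (21 + f)/((2*f)) = (21 + f)*(1/(2*f)) = (21 + f)/(2*f))
l(N) = 2 + N (l(N) = N + 2 = 2 + N)
q(Z) = Z*(2 + 2*Z) (q(Z) = ((Z + Z)*((2 + Z) + Z))/2 = ((2*Z)*(2 + 2*Z))/2 = (2*Z*(2 + 2*Z))/2 = Z*(2 + 2*Z))
sqrt(D(13) + q(-35)) = sqrt((1/2)*(21 + 13)/13 + 2*(-35)*(1 - 35)) = sqrt((1/2)*(1/13)*34 + 2*(-35)*(-34)) = sqrt(17/13 + 2380) = sqrt(30957/13) = sqrt(402441)/13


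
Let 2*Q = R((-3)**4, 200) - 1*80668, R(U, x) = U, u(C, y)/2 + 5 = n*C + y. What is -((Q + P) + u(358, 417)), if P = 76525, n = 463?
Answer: -737127/2 ≈ -3.6856e+5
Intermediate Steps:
u(C, y) = -10 + 2*y + 926*C (u(C, y) = -10 + 2*(463*C + y) = -10 + 2*(y + 463*C) = -10 + (2*y + 926*C) = -10 + 2*y + 926*C)
Q = -80587/2 (Q = ((-3)**4 - 1*80668)/2 = (81 - 80668)/2 = (1/2)*(-80587) = -80587/2 ≈ -40294.)
-((Q + P) + u(358, 417)) = -((-80587/2 + 76525) + (-10 + 2*417 + 926*358)) = -(72463/2 + (-10 + 834 + 331508)) = -(72463/2 + 332332) = -1*737127/2 = -737127/2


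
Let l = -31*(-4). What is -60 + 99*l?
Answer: 12216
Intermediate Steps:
l = 124
-60 + 99*l = -60 + 99*124 = -60 + 12276 = 12216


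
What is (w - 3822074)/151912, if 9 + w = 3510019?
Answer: -39008/18989 ≈ -2.0542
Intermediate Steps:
w = 3510010 (w = -9 + 3510019 = 3510010)
(w - 3822074)/151912 = (3510010 - 3822074)/151912 = -312064*1/151912 = -39008/18989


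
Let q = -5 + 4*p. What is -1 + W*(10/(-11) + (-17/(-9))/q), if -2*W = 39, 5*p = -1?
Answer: 44171/1914 ≈ 23.078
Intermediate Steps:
p = -⅕ (p = (⅕)*(-1) = -⅕ ≈ -0.20000)
W = -39/2 (W = -½*39 = -39/2 ≈ -19.500)
q = -29/5 (q = -5 + 4*(-⅕) = -5 - ⅘ = -29/5 ≈ -5.8000)
-1 + W*(10/(-11) + (-17/(-9))/q) = -1 - 39*(10/(-11) + (-17/(-9))/(-29/5))/2 = -1 - 39*(10*(-1/11) - 17*(-⅑)*(-5/29))/2 = -1 - 39*(-10/11 + (17/9)*(-5/29))/2 = -1 - 39*(-10/11 - 85/261)/2 = -1 - 39/2*(-3545/2871) = -1 + 46085/1914 = 44171/1914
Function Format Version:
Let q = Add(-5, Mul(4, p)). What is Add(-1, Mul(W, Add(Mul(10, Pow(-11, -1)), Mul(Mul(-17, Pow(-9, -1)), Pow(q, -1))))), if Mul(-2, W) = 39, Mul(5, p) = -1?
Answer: Rational(44171, 1914) ≈ 23.078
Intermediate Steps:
p = Rational(-1, 5) (p = Mul(Rational(1, 5), -1) = Rational(-1, 5) ≈ -0.20000)
W = Rational(-39, 2) (W = Mul(Rational(-1, 2), 39) = Rational(-39, 2) ≈ -19.500)
q = Rational(-29, 5) (q = Add(-5, Mul(4, Rational(-1, 5))) = Add(-5, Rational(-4, 5)) = Rational(-29, 5) ≈ -5.8000)
Add(-1, Mul(W, Add(Mul(10, Pow(-11, -1)), Mul(Mul(-17, Pow(-9, -1)), Pow(q, -1))))) = Add(-1, Mul(Rational(-39, 2), Add(Mul(10, Pow(-11, -1)), Mul(Mul(-17, Pow(-9, -1)), Pow(Rational(-29, 5), -1))))) = Add(-1, Mul(Rational(-39, 2), Add(Mul(10, Rational(-1, 11)), Mul(Mul(-17, Rational(-1, 9)), Rational(-5, 29))))) = Add(-1, Mul(Rational(-39, 2), Add(Rational(-10, 11), Mul(Rational(17, 9), Rational(-5, 29))))) = Add(-1, Mul(Rational(-39, 2), Add(Rational(-10, 11), Rational(-85, 261)))) = Add(-1, Mul(Rational(-39, 2), Rational(-3545, 2871))) = Add(-1, Rational(46085, 1914)) = Rational(44171, 1914)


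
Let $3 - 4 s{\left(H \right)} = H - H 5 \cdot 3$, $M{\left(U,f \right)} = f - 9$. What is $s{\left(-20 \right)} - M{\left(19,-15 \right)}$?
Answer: $- \frac{181}{4} \approx -45.25$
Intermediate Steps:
$M{\left(U,f \right)} = -9 + f$
$s{\left(H \right)} = \frac{3}{4} + \frac{7 H}{2}$ ($s{\left(H \right)} = \frac{3}{4} - \frac{H - H 5 \cdot 3}{4} = \frac{3}{4} - \frac{H - 5 H 3}{4} = \frac{3}{4} - \frac{H - 15 H}{4} = \frac{3}{4} - \frac{\left(-14\right) H}{4} = \frac{3}{4} + \frac{7 H}{2}$)
$s{\left(-20 \right)} - M{\left(19,-15 \right)} = \left(\frac{3}{4} + \frac{7}{2} \left(-20\right)\right) - \left(-9 - 15\right) = \left(\frac{3}{4} - 70\right) - -24 = - \frac{277}{4} + 24 = - \frac{181}{4}$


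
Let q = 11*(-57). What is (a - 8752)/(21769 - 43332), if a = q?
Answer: 9379/21563 ≈ 0.43496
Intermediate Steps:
q = -627
a = -627
(a - 8752)/(21769 - 43332) = (-627 - 8752)/(21769 - 43332) = -9379/(-21563) = -9379*(-1/21563) = 9379/21563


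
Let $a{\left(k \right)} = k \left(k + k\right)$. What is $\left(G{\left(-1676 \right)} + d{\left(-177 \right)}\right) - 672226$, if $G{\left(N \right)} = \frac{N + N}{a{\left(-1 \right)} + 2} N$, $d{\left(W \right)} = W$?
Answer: $732085$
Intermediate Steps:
$a{\left(k \right)} = 2 k^{2}$ ($a{\left(k \right)} = k 2 k = 2 k^{2}$)
$G{\left(N \right)} = \frac{N^{2}}{2}$ ($G{\left(N \right)} = \frac{N + N}{2 \left(-1\right)^{2} + 2} N = \frac{2 N}{2 \cdot 1 + 2} N = \frac{2 N}{2 + 2} N = \frac{2 N}{4} N = 2 N \frac{1}{4} N = \frac{N}{2} N = \frac{N^{2}}{2}$)
$\left(G{\left(-1676 \right)} + d{\left(-177 \right)}\right) - 672226 = \left(\frac{\left(-1676\right)^{2}}{2} - 177\right) - 672226 = \left(\frac{1}{2} \cdot 2808976 - 177\right) - 672226 = \left(1404488 - 177\right) - 672226 = 1404311 - 672226 = 732085$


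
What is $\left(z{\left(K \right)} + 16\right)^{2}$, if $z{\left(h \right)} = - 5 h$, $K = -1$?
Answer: $441$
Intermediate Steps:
$\left(z{\left(K \right)} + 16\right)^{2} = \left(\left(-5\right) \left(-1\right) + 16\right)^{2} = \left(5 + 16\right)^{2} = 21^{2} = 441$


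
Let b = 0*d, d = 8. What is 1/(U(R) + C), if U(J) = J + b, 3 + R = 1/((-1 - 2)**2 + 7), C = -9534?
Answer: -16/152591 ≈ -0.00010486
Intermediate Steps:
b = 0 (b = 0*8 = 0)
R = -47/16 (R = -3 + 1/((-1 - 2)**2 + 7) = -3 + 1/((-3)**2 + 7) = -3 + 1/(9 + 7) = -3 + 1/16 = -47/16 ≈ -2.9375)
U(J) = J (U(J) = J + 0 = J)
1/(U(R) + C) = 1/(-47/16 - 9534) = 1/(-152591/16) = -16/152591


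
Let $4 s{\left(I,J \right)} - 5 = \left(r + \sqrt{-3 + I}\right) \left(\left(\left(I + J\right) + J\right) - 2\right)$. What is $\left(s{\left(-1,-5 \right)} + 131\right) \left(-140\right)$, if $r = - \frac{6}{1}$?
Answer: $-21245 + 910 i \approx -21245.0 + 910.0 i$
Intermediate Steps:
$r = -6$ ($r = \left(-6\right) 1 = -6$)
$s{\left(I,J \right)} = \frac{5}{4} + \frac{\left(-6 + \sqrt{-3 + I}\right) \left(-2 + I + 2 J\right)}{4}$ ($s{\left(I,J \right)} = \frac{5}{4} + \frac{\left(-6 + \sqrt{-3 + I}\right) \left(\left(\left(I + J\right) + J\right) - 2\right)}{4} = \frac{5}{4} + \frac{\left(-6 + \sqrt{-3 + I}\right) \left(\left(I + 2 J\right) - 2\right)}{4} = \frac{5}{4} + \frac{\left(-6 + \sqrt{-3 + I}\right) \left(-2 + I + 2 J\right)}{4}$)
$\left(s{\left(-1,-5 \right)} + 131\right) \left(-140\right) = \left(\left(\frac{17}{4} - -15 - - \frac{3}{2} - \frac{\sqrt{-3 - 1}}{2} + \frac{1}{2} \left(-5\right) \sqrt{-3 - 1} + \frac{1}{4} \left(-1\right) \sqrt{-3 - 1}\right) + 131\right) \left(-140\right) = \left(\left(\frac{17}{4} + 15 + \frac{3}{2} - \frac{\sqrt{-4}}{2} + \frac{1}{2} \left(-5\right) \sqrt{-4} + \frac{1}{4} \left(-1\right) \sqrt{-4}\right) + 131\right) \left(-140\right) = \left(\left(\frac{17}{4} + 15 + \frac{3}{2} - \frac{2 i}{2} + \frac{1}{2} \left(-5\right) 2 i + \frac{1}{4} \left(-1\right) 2 i\right) + 131\right) \left(-140\right) = \left(\left(\frac{17}{4} + 15 + \frac{3}{2} - i - 5 i - \frac{i}{2}\right) + 131\right) \left(-140\right) = \left(\left(\frac{83}{4} - \frac{13 i}{2}\right) + 131\right) \left(-140\right) = \left(\frac{607}{4} - \frac{13 i}{2}\right) \left(-140\right) = -21245 + 910 i$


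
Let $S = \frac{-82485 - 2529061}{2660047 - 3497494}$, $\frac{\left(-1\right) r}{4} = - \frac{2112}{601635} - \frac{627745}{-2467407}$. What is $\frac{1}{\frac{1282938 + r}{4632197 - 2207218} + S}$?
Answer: $\frac{334962885834846723695865}{1221781143473324568641888} \approx 0.27416$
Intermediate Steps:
$r = - \frac{496616265988}{494826136815}$ ($r = - 4 \left(- \frac{2112}{601635} - \frac{627745}{-2467407}\right) = - 4 \left(\left(-2112\right) \frac{1}{601635} - - \frac{627745}{2467407}\right) = - 4 \left(- \frac{704}{200545} + \frac{627745}{2467407}\right) = \left(-4\right) \frac{124154066497}{494826136815} = - \frac{496616265988}{494826136815} \approx -1.0036$)
$S = \frac{2611546}{837447}$ ($S = - \frac{2611546}{-837447} = \left(-2611546\right) \left(- \frac{1}{837447}\right) = \frac{2611546}{837447} \approx 3.1185$)
$\frac{1}{\frac{1282938 + r}{4632197 - 2207218} + S} = \frac{1}{\frac{1282938 - \frac{496616265988}{494826136815}}{4632197 - 2207218} + \frac{2611546}{837447}} = \frac{1}{\frac{634830757696896482}{494826136815 \cdot 2424979} + \frac{2611546}{837447}} = \frac{1}{\frac{634830757696896482}{494826136815} \cdot \frac{1}{2424979} + \frac{2611546}{837447}} = \frac{1}{\frac{634830757696896482}{1199942990427501885} + \frac{2611546}{837447}} = \frac{1}{\frac{1221781143473324568641888}{334962885834846723695865}} = \frac{334962885834846723695865}{1221781143473324568641888}$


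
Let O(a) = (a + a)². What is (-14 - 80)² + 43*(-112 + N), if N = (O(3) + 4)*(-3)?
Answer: -1140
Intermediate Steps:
O(a) = 4*a² (O(a) = (2*a)² = 4*a²)
N = -120 (N = (4*3² + 4)*(-3) = (4*9 + 4)*(-3) = (36 + 4)*(-3) = 40*(-3) = -120)
(-14 - 80)² + 43*(-112 + N) = (-14 - 80)² + 43*(-112 - 120) = (-94)² + 43*(-232) = 8836 - 9976 = -1140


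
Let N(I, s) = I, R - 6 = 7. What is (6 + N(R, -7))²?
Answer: 361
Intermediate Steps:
R = 13 (R = 6 + 7 = 13)
(6 + N(R, -7))² = (6 + 13)² = 19² = 361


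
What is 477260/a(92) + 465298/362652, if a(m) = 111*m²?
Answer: 12713096369/7098187596 ≈ 1.7910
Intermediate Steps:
477260/a(92) + 465298/362652 = 477260/((111*92²)) + 465298/362652 = 477260/((111*8464)) + 465298*(1/362652) = 477260/939504 + 232649/181326 = 477260*(1/939504) + 232649/181326 = 119315/234876 + 232649/181326 = 12713096369/7098187596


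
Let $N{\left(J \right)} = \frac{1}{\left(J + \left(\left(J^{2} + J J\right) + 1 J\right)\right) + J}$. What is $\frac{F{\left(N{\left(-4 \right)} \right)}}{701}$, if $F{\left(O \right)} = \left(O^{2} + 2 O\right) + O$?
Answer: $\frac{61}{280400} \approx 0.00021755$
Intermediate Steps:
$N{\left(J \right)} = \frac{1}{2 J^{2} + 3 J}$ ($N{\left(J \right)} = \frac{1}{\left(J + \left(\left(J^{2} + J^{2}\right) + J\right)\right) + J} = \frac{1}{\left(J + \left(2 J^{2} + J\right)\right) + J} = \frac{1}{\left(J + \left(J + 2 J^{2}\right)\right) + J} = \frac{1}{\left(2 J + 2 J^{2}\right) + J} = \frac{1}{2 J^{2} + 3 J}$)
$F{\left(O \right)} = O^{2} + 3 O$
$\frac{F{\left(N{\left(-4 \right)} \right)}}{701} = \frac{\frac{1}{\left(-4\right) \left(3 + 2 \left(-4\right)\right)} \left(3 + \frac{1}{\left(-4\right) \left(3 + 2 \left(-4\right)\right)}\right)}{701} = - \frac{1}{4 \left(3 - 8\right)} \left(3 - \frac{1}{4 \left(3 - 8\right)}\right) \frac{1}{701} = - \frac{1}{4 \left(-5\right)} \left(3 - \frac{1}{4 \left(-5\right)}\right) \frac{1}{701} = \left(- \frac{1}{4}\right) \left(- \frac{1}{5}\right) \left(3 - - \frac{1}{20}\right) \frac{1}{701} = \frac{3 + \frac{1}{20}}{20} \cdot \frac{1}{701} = \frac{1}{20} \cdot \frac{61}{20} \cdot \frac{1}{701} = \frac{61}{400} \cdot \frac{1}{701} = \frac{61}{280400}$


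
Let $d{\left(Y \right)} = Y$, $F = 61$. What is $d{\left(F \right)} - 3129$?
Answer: $-3068$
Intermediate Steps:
$d{\left(F \right)} - 3129 = 61 - 3129 = -3068$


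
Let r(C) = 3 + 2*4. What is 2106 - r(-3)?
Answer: 2095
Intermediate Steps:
r(C) = 11 (r(C) = 3 + 8 = 11)
2106 - r(-3) = 2106 - 1*11 = 2106 - 11 = 2095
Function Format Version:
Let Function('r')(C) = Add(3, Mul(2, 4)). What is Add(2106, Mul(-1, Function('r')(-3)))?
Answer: 2095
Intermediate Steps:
Function('r')(C) = 11 (Function('r')(C) = Add(3, 8) = 11)
Add(2106, Mul(-1, Function('r')(-3))) = Add(2106, Mul(-1, 11)) = Add(2106, -11) = 2095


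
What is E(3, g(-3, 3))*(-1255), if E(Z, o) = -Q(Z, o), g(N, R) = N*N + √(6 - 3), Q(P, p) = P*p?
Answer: 33885 + 3765*√3 ≈ 40406.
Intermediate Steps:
g(N, R) = √3 + N² (g(N, R) = N² + √3 = √3 + N²)
E(Z, o) = -Z*o
E(3, g(-3, 3))*(-1255) = -1*3*(√3 + (-3)²)*(-1255) = -1*3*(√3 + 9)*(-1255) = -1*3*(9 + √3)*(-1255) = (-27 - 3*√3)*(-1255) = 33885 + 3765*√3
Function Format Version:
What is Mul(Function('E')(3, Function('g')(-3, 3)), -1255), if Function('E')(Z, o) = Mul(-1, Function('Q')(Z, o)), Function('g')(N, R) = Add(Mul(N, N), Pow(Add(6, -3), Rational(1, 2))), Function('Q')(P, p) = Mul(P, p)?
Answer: Add(33885, Mul(3765, Pow(3, Rational(1, 2)))) ≈ 40406.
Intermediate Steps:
Function('g')(N, R) = Add(Pow(3, Rational(1, 2)), Pow(N, 2)) (Function('g')(N, R) = Add(Pow(N, 2), Pow(3, Rational(1, 2))) = Add(Pow(3, Rational(1, 2)), Pow(N, 2)))
Function('E')(Z, o) = Mul(-1, Z, o) (Function('E')(Z, o) = Mul(-1, Mul(Z, o)) = Mul(-1, Z, o))
Mul(Function('E')(3, Function('g')(-3, 3)), -1255) = Mul(Mul(-1, 3, Add(Pow(3, Rational(1, 2)), Pow(-3, 2))), -1255) = Mul(Mul(-1, 3, Add(Pow(3, Rational(1, 2)), 9)), -1255) = Mul(Mul(-1, 3, Add(9, Pow(3, Rational(1, 2)))), -1255) = Mul(Add(-27, Mul(-3, Pow(3, Rational(1, 2)))), -1255) = Add(33885, Mul(3765, Pow(3, Rational(1, 2))))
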